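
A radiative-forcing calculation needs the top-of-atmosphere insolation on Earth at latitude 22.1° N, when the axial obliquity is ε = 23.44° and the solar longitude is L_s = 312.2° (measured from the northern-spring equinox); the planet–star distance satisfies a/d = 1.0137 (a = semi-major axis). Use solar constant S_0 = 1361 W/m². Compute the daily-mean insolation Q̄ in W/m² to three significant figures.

Solar declination: sin δ = sin ε · sin L_s = sin 23.44° × sin 312.2° = -0.29468, so δ = -17.139°.
cos h₀ = −tan(+22.1°) tan(-17.139°) = 0.1252, h₀ = 1.4452 rad.
Bracket: h₀ sin ϕ sin δ + cos ϕ cos δ sin h₀ = 1.4452×0.37622×-0.29468 + 0.92653×0.95559×0.99213 = -0.160221 + 0.878415 = 0.718194.
Inverse-square distance factor (a/d)² = 1.0137² = 1.027588.
Q̄ = (S_0/π) × 1.027588 × [bracket] = (1361/π) × 1.027588 × 0.718194 = 319.7 W/m².

Q̄ ≈ 320 W/m²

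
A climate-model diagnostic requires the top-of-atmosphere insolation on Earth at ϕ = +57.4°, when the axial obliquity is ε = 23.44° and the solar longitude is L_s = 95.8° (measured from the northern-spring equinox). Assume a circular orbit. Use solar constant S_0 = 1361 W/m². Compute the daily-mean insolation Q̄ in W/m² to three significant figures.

Solar declination: sin δ = sin ε · sin L_s = sin 23.44° × sin 95.8° = 0.39575, so δ = +23.313°.
cos h₀ = −tan(+57.4°) tan(+23.313°) = -0.6738, h₀ = 2.3102 rad.
Bracket: h₀ sin ϕ sin δ + cos ϕ cos δ sin h₀ = 2.3102×0.84245×0.39575 + 0.53877×0.91836×0.73888 = 0.770220 + 0.365587 = 1.135807.
Q̄ = (S_0/π) × [bracket] = (1361/π) × 1.135807 = 492.1 W/m².

Q̄ ≈ 492 W/m²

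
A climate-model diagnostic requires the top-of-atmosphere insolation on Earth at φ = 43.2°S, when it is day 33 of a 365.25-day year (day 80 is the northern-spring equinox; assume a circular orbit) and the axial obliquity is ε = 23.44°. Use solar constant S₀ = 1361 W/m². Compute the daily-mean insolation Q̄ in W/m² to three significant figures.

Q̄ ≈ 449 W/m²

Solar longitude: λ_s = 360° × (33 − 80)/365.25 = -46.324°, i.e. -46.324° + 360° = 313.676°.
sin δ = sin 23.44° × sin 313.676° = -0.28771, so δ = -16.721°.
cos H₀ = −tan(-43.2°) tan(-16.721°) = -0.2821, H₀ = 1.8568 rad.
Bracket: H₀ sin φ sin δ + cos φ cos δ sin H₀ = 1.8568×-0.68455×-0.28771 + 0.72897×0.95772×0.95938 = 0.365700 + 0.669790 = 1.035490.
Q̄ = (S₀/π) × [bracket] = (1361/π) × 1.035490 = 448.6 W/m².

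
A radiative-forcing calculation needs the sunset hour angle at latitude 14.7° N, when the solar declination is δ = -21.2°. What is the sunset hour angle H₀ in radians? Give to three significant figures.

H₀ = 1.47 rad

cos H₀ = −tan φ · tan δ = −tan(+14.7°) × tan(-21.200°) = 0.1018, so H₀ = 1.4689 rad = 84.16°.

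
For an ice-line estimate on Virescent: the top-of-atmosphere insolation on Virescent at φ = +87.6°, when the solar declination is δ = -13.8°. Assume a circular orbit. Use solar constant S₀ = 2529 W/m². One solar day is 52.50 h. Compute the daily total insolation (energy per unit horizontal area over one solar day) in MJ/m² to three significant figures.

cos H₀ = −tan(+87.6°) tan(-13.800°) = 5.8604 ≥ 1 ⇒ polar night, H₀ = 0 and Q̄ = 0.
Daily total = Q̄ × 52.50 h × 3600 s/h = 0.00 MJ/m².

0.00 MJ/m²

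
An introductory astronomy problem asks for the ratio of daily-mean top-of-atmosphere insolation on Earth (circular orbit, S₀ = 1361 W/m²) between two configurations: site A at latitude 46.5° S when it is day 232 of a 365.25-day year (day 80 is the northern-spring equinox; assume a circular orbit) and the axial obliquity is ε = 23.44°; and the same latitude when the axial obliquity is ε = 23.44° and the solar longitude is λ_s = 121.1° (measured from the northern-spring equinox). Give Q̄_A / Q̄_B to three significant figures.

Q̄_A / Q̄_B ≈ 1.51

— Configuration A (φ=-46.5°):
Solar longitude: λ_s = 360° × (232 − 80)/365.25 = 149.815°.
sin δ = sin 23.44° × sin 149.815° = 0.20000, so δ = +11.537°.
cos H₀ = −tan(-46.5°) tan(+11.537°) = 0.2151, H₀ = 1.3540 rad.
Bracket: H₀ sin φ sin δ + cos φ cos δ sin H₀ = 1.3540×-0.72537×0.20000 + 0.68835×0.97980×0.97659 = -0.196430 + 0.658657 = 0.462227.
Q̄ = (S₀/π) × [bracket] = (1361/π) × 0.462227 = 200.25 W/m².
— Configuration B (φ=-46.5°):
Solar declination: sin δ = sin ε · sin λ_s = sin 23.44° × sin 121.1° = 0.34061, so δ = +19.914°.
cos H₀ = −tan(-46.5°) tan(+19.914°) = 0.3818, H₀ = 1.1791 rad.
Bracket: H₀ sin φ sin δ + cos φ cos δ sin H₀ = 1.1791×-0.72537×0.34061 + 0.68835×0.94020×0.92426 = -0.291318 + 0.598169 = 0.306851.
Q̄ = (S₀/π) × [bracket] = (1361/π) × 0.306851 = 132.93 W/m².
Ratio Q̄_A / Q̄_B = 200.25 / 132.93 = 1.506.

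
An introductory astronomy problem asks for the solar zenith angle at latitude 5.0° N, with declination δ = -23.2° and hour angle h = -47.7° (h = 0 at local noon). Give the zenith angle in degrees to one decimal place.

θ_z = 54.4°

cos θ_z = sin φ sin δ + cos φ cos δ cos h = -0.034334 + 0.616236 = 0.581902.
θ_z = arccos(0.581902) = 54.4°.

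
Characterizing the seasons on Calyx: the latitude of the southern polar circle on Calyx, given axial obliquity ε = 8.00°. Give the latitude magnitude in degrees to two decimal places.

The polar circle is the lowest latitude that experiences at least one full rotation of continuous darkness at the northern-summer solstice; it lies at |φ| = 90° − ε = 90° − 8.00° = 82.00°.

82.00°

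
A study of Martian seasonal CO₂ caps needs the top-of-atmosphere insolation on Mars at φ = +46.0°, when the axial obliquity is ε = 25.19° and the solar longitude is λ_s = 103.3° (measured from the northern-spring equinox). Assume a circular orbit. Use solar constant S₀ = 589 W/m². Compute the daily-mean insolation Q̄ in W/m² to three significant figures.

Solar declination: sin δ = sin ε · sin λ_s = sin 25.19° × sin 103.3° = 0.41421, so δ = +24.469°.
cos H₀ = −tan(+46.0°) tan(+24.469°) = -0.4712, H₀ = 2.0615 rad.
Bracket: H₀ sin φ sin δ + cos φ cos δ sin H₀ = 2.0615×0.71934×0.41421 + 0.69466×0.91018×0.88200 = 0.614240 + 0.557658 = 1.171898.
Q̄ = (S₀/π) × [bracket] = (589/π) × 1.171898 = 219.7 W/m².

Q̄ ≈ 220 W/m²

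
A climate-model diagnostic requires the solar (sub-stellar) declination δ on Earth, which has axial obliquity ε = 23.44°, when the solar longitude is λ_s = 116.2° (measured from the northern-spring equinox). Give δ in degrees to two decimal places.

sin δ = sin ε · sin λ_s = sin 23.44° × sin 116.2° = 0.356919.
δ = arcsin(0.356919) = +20.91°.

δ = +20.91°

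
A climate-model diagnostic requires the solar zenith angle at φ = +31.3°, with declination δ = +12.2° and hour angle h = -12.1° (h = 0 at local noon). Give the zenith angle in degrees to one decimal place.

θ_z = 22.1°

cos θ_z = sin φ sin δ + cos φ cos δ cos h = 0.109787 + 0.816607 = 0.926394.
θ_z = arccos(0.926394) = 22.1°.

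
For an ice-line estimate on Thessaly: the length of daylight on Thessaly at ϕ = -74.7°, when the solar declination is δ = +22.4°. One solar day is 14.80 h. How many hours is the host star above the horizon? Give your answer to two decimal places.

0.00 h

cos h₀ = −tan ϕ · tan δ = 1.5066 ≥ 1, so the host star never rises (polar night) and h₀ = 0.
Daylight = 2h₀/(2π) × 14.80 h = (0.0000/π) × 14.80 = 0.00 h.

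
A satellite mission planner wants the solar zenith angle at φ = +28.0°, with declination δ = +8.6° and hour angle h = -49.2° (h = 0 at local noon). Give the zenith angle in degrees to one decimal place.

θ_z = 50.2°

cos θ_z = sin φ sin δ + cos φ cos δ cos h = 0.070203 + 0.570449 = 0.640652.
θ_z = arccos(0.640652) = 50.2°.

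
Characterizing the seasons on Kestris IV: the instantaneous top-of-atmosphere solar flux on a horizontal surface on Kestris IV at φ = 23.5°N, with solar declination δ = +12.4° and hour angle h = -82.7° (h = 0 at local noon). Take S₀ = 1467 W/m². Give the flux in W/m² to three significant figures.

293 W/m²

cos θ_z = sin φ sin δ + cos φ cos δ cos h = 0.085626 + 0.113808 = 0.199434.
Flux = S₀ · cos θ_z = 1467 × 0.199434 = 292.6 W/m².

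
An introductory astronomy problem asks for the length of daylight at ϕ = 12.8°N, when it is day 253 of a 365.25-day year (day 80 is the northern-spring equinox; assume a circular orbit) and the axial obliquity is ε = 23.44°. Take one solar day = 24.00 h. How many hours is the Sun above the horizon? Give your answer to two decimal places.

12.11 h

Solar longitude: L_s = 360° × (253 − 80)/365.25 = 170.513°.
sin δ = sin 23.44° × sin 170.513° = 0.06556, so δ = +3.759°.
cos h₀ = −tan ϕ · tan δ = −tan(+12.8°) × tan(+3.759°) = -0.0149, so h₀ = 1.5857 rad = 90.86°.
Daylight = 2h₀/(2π) × 24.00 h = (1.5857/π) × 24.00 = 12.11 h.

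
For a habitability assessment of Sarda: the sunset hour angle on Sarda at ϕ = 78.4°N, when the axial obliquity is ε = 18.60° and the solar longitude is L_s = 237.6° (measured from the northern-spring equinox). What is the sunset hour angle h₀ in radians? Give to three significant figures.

h₀ = 0.00 rad

Solar declination: sin δ = sin ε · sin L_s = sin 18.60° × sin 237.6° = -0.26931, so δ = -15.623°.
cos h₀ = −tan ϕ · tan δ = 1.3623 ≥ 1, so the host star never rises (polar night) and h₀ = 0.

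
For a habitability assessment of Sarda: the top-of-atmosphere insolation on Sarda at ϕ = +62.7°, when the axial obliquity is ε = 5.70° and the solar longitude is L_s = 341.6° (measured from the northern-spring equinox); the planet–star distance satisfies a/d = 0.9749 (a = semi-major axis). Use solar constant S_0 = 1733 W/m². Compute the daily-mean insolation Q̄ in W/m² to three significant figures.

Q̄ ≈ 218 W/m²

Solar declination: sin δ = sin ε · sin L_s = sin 5.70° × sin 341.6° = -0.03135, so δ = -1.797°.
cos h₀ = −tan(+62.7°) tan(-1.797°) = 0.0608, h₀ = 1.5100 rad.
Bracket: h₀ sin ϕ sin δ + cos ϕ cos δ sin h₀ = 1.5100×0.88862×-0.03135 + 0.45865×0.99951×0.99815 = -0.042066 + 0.457577 = 0.415511.
Inverse-square distance factor (a/d)² = 0.9749² = 0.950430.
Q̄ = (S_0/π) × 0.950430 × [bracket] = (1733/π) × 0.950430 × 0.415511 = 217.8 W/m².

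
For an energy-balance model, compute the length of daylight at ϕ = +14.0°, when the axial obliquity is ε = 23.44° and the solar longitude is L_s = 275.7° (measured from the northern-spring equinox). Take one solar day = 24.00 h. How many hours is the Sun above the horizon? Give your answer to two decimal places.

Solar declination: sin δ = sin ε · sin L_s = sin 23.44° × sin 275.7° = -0.39582, so δ = -23.317°.
cos h₀ = −tan ϕ · tan δ = −tan(+14.0°) × tan(-23.317°) = 0.1075, so h₀ = 1.4631 rad = 83.83°.
Daylight = 2h₀/(2π) × 24.00 h = (1.4631/π) × 24.00 = 11.18 h.

11.18 h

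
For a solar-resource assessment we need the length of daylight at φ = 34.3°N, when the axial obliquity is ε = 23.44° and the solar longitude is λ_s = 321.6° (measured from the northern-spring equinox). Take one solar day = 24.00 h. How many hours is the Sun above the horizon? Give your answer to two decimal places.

Solar declination: sin δ = sin ε · sin λ_s = sin 23.44° × sin 321.6° = -0.24709, so δ = -14.305°.
cos H₀ = −tan φ · tan δ = −tan(+34.3°) × tan(-14.305°) = 0.1739, so H₀ = 1.3960 rad = 79.98°.
Daylight = 2H₀/(2π) × 24.00 h = (1.3960/π) × 24.00 = 10.66 h.

10.66 h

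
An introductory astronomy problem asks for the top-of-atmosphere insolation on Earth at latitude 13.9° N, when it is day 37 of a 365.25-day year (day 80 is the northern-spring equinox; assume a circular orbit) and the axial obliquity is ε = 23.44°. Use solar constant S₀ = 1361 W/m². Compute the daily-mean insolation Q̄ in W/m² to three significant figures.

Solar longitude: λ_s = 360° × (37 − 80)/365.25 = -42.382°, i.e. -42.382° + 360° = 317.618°.
sin δ = sin 23.44° × sin 317.618° = -0.26814, so δ = -15.553°.
cos H₀ = −tan(+13.9°) tan(-15.553°) = 0.0689, H₀ = 1.5019 rad.
Bracket: H₀ sin φ sin δ + cos φ cos δ sin H₀ = 1.5019×0.24023×-0.26814 + 0.97072×0.96338×0.99762 = -0.096745 + 0.932947 = 0.836202.
Q̄ = (S₀/π) × [bracket] = (1361/π) × 0.836202 = 362.3 W/m².

Q̄ ≈ 362 W/m²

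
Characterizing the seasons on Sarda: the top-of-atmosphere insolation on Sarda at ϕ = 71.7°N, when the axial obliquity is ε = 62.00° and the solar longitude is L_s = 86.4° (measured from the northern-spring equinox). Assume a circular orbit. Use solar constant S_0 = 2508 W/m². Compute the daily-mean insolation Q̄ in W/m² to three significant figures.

Solar declination: sin δ = sin ε · sin L_s = sin 62.00° × sin 86.4° = 0.88121, so δ = +61.788°.
cos h₀ = −tan(+71.7°) tan(+61.788°) = -5.6364 ≤ −1 ⇒ polar day, h₀ = π.
Bracket: h₀ sin ϕ sin δ + cos ϕ cos δ sin h₀ = 3.1416×0.94943×0.88121 + 0.31399×0.47273×0.00000 = 2.628411 + 0.000000 = 2.628411.
Q̄ = (S_0/π) × [bracket] = (2508/π) × 2.628411 = 2098 W/m².

Q̄ ≈ 2.10e+03 W/m²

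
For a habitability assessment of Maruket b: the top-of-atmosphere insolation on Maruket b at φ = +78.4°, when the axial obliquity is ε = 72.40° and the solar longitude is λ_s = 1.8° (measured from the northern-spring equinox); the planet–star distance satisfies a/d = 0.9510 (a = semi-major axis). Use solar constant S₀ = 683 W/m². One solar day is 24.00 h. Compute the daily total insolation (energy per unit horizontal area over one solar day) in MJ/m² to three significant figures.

Solar declination: sin δ = sin ε · sin λ_s = sin 72.40° × sin 1.8° = 0.02994, so δ = +1.716°.
cos H₀ = −tan(+78.4°) tan(+1.716°) = -0.1459, H₀ = 1.7172 rad.
Bracket: H₀ sin φ sin δ + cos φ cos δ sin H₀ = 1.7172×0.97958×0.02994 + 0.20108×0.99955×0.98930 = 0.050363 + 0.198839 = 0.249202.
Inverse-square distance factor (a/d)² = 0.9510² = 0.904401.
Q̄ = (S₀/π) × 0.904401 × [bracket] = (683/π) × 0.904401 × 0.249202 = 48.999 W/m².
Daily total = Q̄ × 24.00 h × 3600 s/h = 48.999 × 24.00 × 3600 / 10⁶ = 4.234 MJ/m².

4.23 MJ/m²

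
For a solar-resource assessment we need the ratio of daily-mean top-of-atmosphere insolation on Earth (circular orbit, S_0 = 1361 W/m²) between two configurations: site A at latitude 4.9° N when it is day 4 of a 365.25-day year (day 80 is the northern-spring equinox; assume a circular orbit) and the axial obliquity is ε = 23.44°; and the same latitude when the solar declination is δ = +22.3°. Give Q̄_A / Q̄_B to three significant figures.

Q̄_A / Q̄_B ≈ 0.893

— Configuration A (ϕ=+4.9°):
Solar longitude: L_s = 360° × (4 − 80)/365.25 = -74.908°, i.e. -74.908° + 360° = 285.092°.
sin δ = sin 23.44° × sin 285.092° = -0.38407, so δ = -22.586°.
cos h₀ = −tan(+4.9°) tan(-22.586°) = 0.0357, h₀ = 1.5351 rad.
Bracket: h₀ sin ϕ sin δ + cos ϕ cos δ sin h₀ = 1.5351×0.08542×-0.38407 + 0.99635×0.92330×0.99936 = -0.050362 + 0.919341 = 0.868979.
Q̄ = (S_0/π) × [bracket] = (1361/π) × 0.868979 = 376.46 W/m².
— Configuration B (ϕ=+4.9°):
cos h₀ = −tan(+4.9°) tan(+22.300°) = -0.0352, h₀ = 1.6060 rad.
Bracket: h₀ sin ϕ sin δ + cos ϕ cos δ sin h₀ = 1.6060×0.08542×0.37946 + 0.99635×0.92521×0.99938 = 0.052056 + 0.921261 = 0.973317.
Q̄ = (S_0/π) × [bracket] = (1361/π) × 0.973317 = 421.66 W/m².
Ratio Q̄_A / Q̄_B = 376.46 / 421.66 = 0.8928.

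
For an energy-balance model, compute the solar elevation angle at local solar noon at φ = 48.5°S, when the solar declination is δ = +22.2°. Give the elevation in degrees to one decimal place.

At local noon the hour angle is zero, so the zenith angle equals |φ − δ| = |-48.5° − (+22.200°)| = 70.700°.
Elevation = 90° − 70.700° = 19.3°.

19.3°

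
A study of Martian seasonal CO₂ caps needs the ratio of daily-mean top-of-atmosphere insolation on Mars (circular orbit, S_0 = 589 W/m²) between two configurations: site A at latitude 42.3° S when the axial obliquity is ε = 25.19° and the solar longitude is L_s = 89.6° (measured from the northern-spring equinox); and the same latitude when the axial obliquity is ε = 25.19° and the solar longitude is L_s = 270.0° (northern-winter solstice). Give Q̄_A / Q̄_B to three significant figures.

Q̄_A / Q̄_B ≈ 0.238

— Configuration A (ϕ=-42.3°):
Solar declination: sin δ = sin ε · sin L_s = sin 25.19° × sin 89.6° = 0.42561, so δ = +25.189°.
cos h₀ = −tan(-42.3°) tan(+25.189°) = 0.4280, h₀ = 1.1285 rad.
Bracket: h₀ sin ϕ sin δ + cos ϕ cos δ sin h₀ = 1.1285×-0.67301×0.42561 + 0.73963×0.90491×0.90379 = -0.323247 + 0.604905 = 0.281658.
Q̄ = (S_0/π) × [bracket] = (589/π) × 0.281658 = 52.807 W/m².
— Configuration B (ϕ=-42.3°):
Solar declination: sin δ = sin ε · sin L_s = sin 25.19° × sin 270.0° = -0.42562, so δ = -25.190°.
cos h₀ = −tan(-42.3°) tan(-25.190°) = -0.4280, h₀ = 2.0131 rad.
Bracket: h₀ sin ϕ sin δ + cos ϕ cos δ sin h₀ = 2.0131×-0.67301×-0.42562 + 0.73963×0.90490×0.90379 = 0.576645 + 0.604899 = 1.181544.
Q̄ = (S_0/π) × [bracket] = (589/π) × 1.181544 = 221.52 W/m².
Ratio Q̄_A / Q̄_B = 52.807 / 221.52 = 0.2384.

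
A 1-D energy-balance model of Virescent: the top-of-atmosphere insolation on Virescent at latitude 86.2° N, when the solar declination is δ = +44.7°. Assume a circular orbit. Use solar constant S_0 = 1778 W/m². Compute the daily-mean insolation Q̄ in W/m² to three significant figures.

cos h₀ = −tan(+86.2°) tan(+44.700°) = -14.8989 ≤ −1 ⇒ polar day, h₀ = π.
Bracket: h₀ sin ϕ sin δ + cos ϕ cos δ sin h₀ = 3.1416×0.99780×0.70339 + 0.06627×0.71080×0.00000 = 2.204909 + 0.000000 = 2.204909.
Q̄ = (S_0/π) × [bracket] = (1778/π) × 2.204909 = 1248 W/m².

Q̄ ≈ 1.25e+03 W/m²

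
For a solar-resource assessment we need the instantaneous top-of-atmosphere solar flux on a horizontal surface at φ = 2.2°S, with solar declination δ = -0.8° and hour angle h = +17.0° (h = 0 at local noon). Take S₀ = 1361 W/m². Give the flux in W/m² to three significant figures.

1.30e+03 W/m²

cos θ_z = sin φ sin δ + cos φ cos δ cos h = 0.000536 + 0.955507 = 0.956043.
Flux = S₀ · cos θ_z = 1361 × 0.956043 = 1301 W/m².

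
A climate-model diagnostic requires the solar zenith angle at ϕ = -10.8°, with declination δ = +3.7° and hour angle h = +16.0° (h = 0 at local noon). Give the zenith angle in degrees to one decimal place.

cos θ_z = sin ϕ sin δ + cos ϕ cos δ cos h = -0.012092 + 0.942267 = 0.930175.
θ_z = arccos(0.930175) = 21.5°.

θ_z = 21.5°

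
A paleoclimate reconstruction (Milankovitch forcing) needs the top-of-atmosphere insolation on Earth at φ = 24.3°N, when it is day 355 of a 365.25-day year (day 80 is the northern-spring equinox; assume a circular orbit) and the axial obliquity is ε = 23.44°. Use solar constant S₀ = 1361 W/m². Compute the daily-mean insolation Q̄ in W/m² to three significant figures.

Solar longitude: λ_s = 360° × (355 − 80)/365.25 = 271.047°.
sin δ = sin 23.44° × sin 271.047° = -0.39772, so δ = -23.436°.
cos H₀ = −tan(+24.3°) tan(-23.436°) = 0.1957, H₀ = 1.3738 rad.
Bracket: H₀ sin φ sin δ + cos φ cos δ sin H₀ = 1.3738×0.41151×-0.39772 + 0.91140×0.91751×0.98066 = -0.224844 + 0.820046 = 0.595202.
Q̄ = (S₀/π) × [bracket] = (1361/π) × 0.595202 = 257.9 W/m².

Q̄ ≈ 258 W/m²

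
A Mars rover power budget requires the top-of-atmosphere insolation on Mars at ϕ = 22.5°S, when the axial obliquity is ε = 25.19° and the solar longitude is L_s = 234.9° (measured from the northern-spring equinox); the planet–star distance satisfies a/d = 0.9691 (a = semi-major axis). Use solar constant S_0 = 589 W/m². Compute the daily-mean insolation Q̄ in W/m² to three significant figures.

Solar declination: sin δ = sin ε · sin L_s = sin 25.19° × sin 234.9° = -0.34822, so δ = -20.379°.
cos h₀ = −tan(-22.5°) tan(-20.379°) = -0.1539, h₀ = 1.7253 rad.
Bracket: h₀ sin ϕ sin δ + cos ϕ cos δ sin h₀ = 1.7253×-0.38268×-0.34822 + 0.92388×0.93741×0.98809 = 0.229908 + 0.855740 = 1.085648.
Inverse-square distance factor (a/d)² = 0.9691² = 0.939155.
Q̄ = (S_0/π) × 0.939155 × [bracket] = (589/π) × 0.939155 × 1.085648 = 191.2 W/m².

Q̄ ≈ 191 W/m²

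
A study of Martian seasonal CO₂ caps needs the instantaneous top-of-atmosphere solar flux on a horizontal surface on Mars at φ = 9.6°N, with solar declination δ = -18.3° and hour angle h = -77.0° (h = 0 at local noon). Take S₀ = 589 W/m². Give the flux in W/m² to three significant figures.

cos θ_z = sin φ sin δ + cos φ cos δ cos h = -0.052364 + 0.210583 = 0.158219.
Flux = S₀ · cos θ_z = 589 × 0.158219 = 93.19 W/m².

93.2 W/m²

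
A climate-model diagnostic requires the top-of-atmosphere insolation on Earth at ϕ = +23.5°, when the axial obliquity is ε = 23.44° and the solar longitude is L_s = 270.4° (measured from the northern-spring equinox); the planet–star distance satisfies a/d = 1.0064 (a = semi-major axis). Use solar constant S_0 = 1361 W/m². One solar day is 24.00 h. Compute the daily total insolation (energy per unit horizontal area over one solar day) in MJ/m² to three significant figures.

Solar declination: sin δ = sin ε · sin L_s = sin 23.44° × sin 270.4° = -0.39778, so δ = -23.439°.
cos h₀ = −tan(+23.5°) tan(-23.439°) = 0.1885, h₀ = 1.3811 rad.
Bracket: h₀ sin ϕ sin δ + cos ϕ cos δ sin h₀ = 1.3811×0.39875×-0.39778 + 0.91706×0.91748×0.98207 = -0.219063 + 0.826298 = 0.607235.
Inverse-square distance factor (a/d)² = 1.0064² = 1.012841.
Q̄ = (S_0/π) × 1.012841 × [bracket] = (1361/π) × 1.012841 × 0.607235 = 266.44 W/m².
Daily total = Q̄ × 24.00 h × 3600 s/h = 266.44 × 24.00 × 3600 / 10⁶ = 23.02 MJ/m².

23.0 MJ/m²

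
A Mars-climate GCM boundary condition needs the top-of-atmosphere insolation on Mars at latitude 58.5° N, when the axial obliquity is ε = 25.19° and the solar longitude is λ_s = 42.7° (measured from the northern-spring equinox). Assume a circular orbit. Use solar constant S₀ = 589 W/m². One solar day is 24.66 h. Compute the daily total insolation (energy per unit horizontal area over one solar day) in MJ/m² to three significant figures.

Solar declination: sin δ = sin ε · sin λ_s = sin 25.19° × sin 42.7° = 0.28864, so δ = +16.777°.
cos H₀ = −tan(+58.5°) tan(+16.777°) = -0.4920, H₀ = 2.0851 rad.
Bracket: H₀ sin φ sin δ + cos φ cos δ sin H₀ = 2.0851×0.85264×0.28864 + 0.52250×0.95744×0.87062 = 0.513156 + 0.435538 = 0.948694.
Q̄ = (S₀/π) × [bracket] = (589/π) × 0.948694 = 177.87 W/m².
Daily total = Q̄ × 24.66 h × 3600 s/h = 177.87 × 24.66 × 3600 / 10⁶ = 15.79 MJ/m².

15.8 MJ/m²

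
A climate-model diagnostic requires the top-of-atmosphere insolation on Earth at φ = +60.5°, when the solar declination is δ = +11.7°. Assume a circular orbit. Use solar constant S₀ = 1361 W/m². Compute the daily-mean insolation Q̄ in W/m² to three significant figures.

cos H₀ = −tan(+60.5°) tan(+11.700°) = -0.3660, H₀ = 1.9455 rad.
Bracket: H₀ sin φ sin δ + cos φ cos δ sin H₀ = 1.9455×0.87036×0.20279 + 0.49242×0.97922×0.93060 = 0.343381 + 0.448724 = 0.792105.
Q̄ = (S₀/π) × [bracket] = (1361/π) × 0.792105 = 343.2 W/m².

Q̄ ≈ 343 W/m²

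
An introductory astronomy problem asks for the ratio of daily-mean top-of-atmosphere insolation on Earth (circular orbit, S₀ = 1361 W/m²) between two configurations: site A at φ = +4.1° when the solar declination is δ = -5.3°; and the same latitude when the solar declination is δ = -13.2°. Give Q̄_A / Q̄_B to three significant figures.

— Configuration A (φ=+4.1°):
cos H₀ = −tan(+4.1°) tan(-5.300°) = 0.0066, H₀ = 1.5641 rad.
Bracket: H₀ sin φ sin δ + cos φ cos δ sin H₀ = 1.5641×0.07150×-0.09237 + 0.99744×0.99572×0.99998 = -0.010330 + 0.993151 = 0.982821.
Q̄ = (S₀/π) × [bracket] = (1361/π) × 0.982821 = 425.78 W/m².
— Configuration B (φ=+4.1°):
cos H₀ = −tan(+4.1°) tan(-13.200°) = 0.0168, H₀ = 1.5540 rad.
Bracket: H₀ sin φ sin δ + cos φ cos δ sin H₀ = 1.5540×0.07150×-0.22835 + 0.99744×0.97358×0.99986 = -0.025372 + 0.970952 = 0.945580.
Q̄ = (S₀/π) × [bracket] = (1361/π) × 0.945580 = 409.64 W/m².
Ratio Q̄_A / Q̄_B = 425.78 / 409.64 = 1.039.

Q̄_A / Q̄_B ≈ 1.04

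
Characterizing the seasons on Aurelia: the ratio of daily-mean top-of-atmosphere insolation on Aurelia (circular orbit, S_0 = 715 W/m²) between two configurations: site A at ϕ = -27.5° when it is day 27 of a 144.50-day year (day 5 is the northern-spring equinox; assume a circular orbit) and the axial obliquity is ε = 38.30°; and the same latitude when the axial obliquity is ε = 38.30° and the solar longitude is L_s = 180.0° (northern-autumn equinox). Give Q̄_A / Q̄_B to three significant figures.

— Configuration A (ϕ=-27.5°):
Solar longitude: L_s = 360° × (27 − 5)/144.50 = 54.810°.
sin δ = sin 38.30° × sin 54.810° = 0.50651, so δ = +30.432°.
cos h₀ = −tan(-27.5°) tan(+30.432°) = 0.3058, h₀ = 1.2600 rad.
Bracket: h₀ sin ϕ sin δ + cos ϕ cos δ sin h₀ = 1.2600×-0.46175×0.50651 + 0.88701×0.86223×0.95210 = -0.294690 + 0.728172 = 0.433482.
Q̄ = (S_0/π) × [bracket] = (715/π) × 0.433482 = 98.657 W/m².
— Configuration B (ϕ=-27.5°):
Solar declination: sin δ = sin ε · sin L_s = sin 38.30° × sin 180.0° = 0.00000, so δ = +0.000°.
cos h₀ = −tan(-27.5°) tan(+0.000°) = 0.0000, h₀ = 1.5708 rad.
Bracket: h₀ sin ϕ sin δ + cos ϕ cos δ sin h₀ = 1.5708×-0.46175×0.00000 + 0.88701×1.00000×1.00000 = -0.000000 + 0.887010 = 0.887010.
Q̄ = (S_0/π) × [bracket] = (715/π) × 0.887010 = 201.88 W/m².
Ratio Q̄_A / Q̄_B = 98.657 / 201.88 = 0.4887.

Q̄_A / Q̄_B ≈ 0.489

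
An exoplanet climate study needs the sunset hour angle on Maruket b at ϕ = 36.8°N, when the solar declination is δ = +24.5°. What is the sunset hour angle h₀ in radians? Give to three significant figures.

h₀ = 1.92 rad

cos h₀ = −tan ϕ · tan δ = −tan(+36.8°) × tan(+24.500°) = -0.3409, so h₀ = 1.9187 rad = 109.93°.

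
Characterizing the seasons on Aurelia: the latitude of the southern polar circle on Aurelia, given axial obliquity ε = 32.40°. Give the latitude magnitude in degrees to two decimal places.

57.60°

The polar circle is the lowest latitude that experiences at least one full rotation of continuous darkness at the northern-summer solstice; it lies at |φ| = 90° − ε = 90° − 32.40° = 57.60°.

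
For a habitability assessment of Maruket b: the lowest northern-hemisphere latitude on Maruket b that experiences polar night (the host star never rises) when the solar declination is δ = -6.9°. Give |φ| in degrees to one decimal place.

Polar night requires cos H₀ = −tan φ tan δ ≥ 1, i.e. tan φ tan δ ≤ −1.
The boundary is |tan φ| · |tan δ| = 1, so |φ| = 90° − |δ| = 90° − 6.9° = 83.1° in the northern hemisphere.

|φ| = 83.1°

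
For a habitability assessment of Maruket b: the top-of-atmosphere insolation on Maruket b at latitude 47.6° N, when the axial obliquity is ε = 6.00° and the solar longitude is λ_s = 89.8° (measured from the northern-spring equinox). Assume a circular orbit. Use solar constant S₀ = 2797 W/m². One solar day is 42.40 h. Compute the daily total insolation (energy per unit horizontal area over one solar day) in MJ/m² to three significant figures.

108 MJ/m²

Solar declination: sin δ = sin ε · sin λ_s = sin 6.00° × sin 89.8° = 0.10453, so δ = +6.000°.
cos H₀ = −tan(+47.6°) tan(+6.000°) = -0.1151, H₀ = 1.6862 rad.
Bracket: H₀ sin φ sin δ + cos φ cos δ sin H₀ = 1.6862×0.73846×0.10453 + 0.67430×0.99452×0.99335 = 0.130160 + 0.666145 = 0.796305.
Q̄ = (S₀/π) × [bracket] = (2797/π) × 0.796305 = 708.96 W/m².
Daily total = Q̄ × 42.40 h × 3600 s/h = 708.96 × 42.40 × 3600 / 10⁶ = 108.2 MJ/m².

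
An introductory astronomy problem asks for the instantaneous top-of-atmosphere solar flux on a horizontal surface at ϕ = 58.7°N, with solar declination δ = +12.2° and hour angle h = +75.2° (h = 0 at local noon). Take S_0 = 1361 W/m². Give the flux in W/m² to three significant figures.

422 W/m²

cos θ_z = sin ϕ sin δ + cos ϕ cos δ cos h = 0.180568 + 0.129712 = 0.310280.
Flux = S_0 · cos θ_z = 1361 × 0.310280 = 422.3 W/m².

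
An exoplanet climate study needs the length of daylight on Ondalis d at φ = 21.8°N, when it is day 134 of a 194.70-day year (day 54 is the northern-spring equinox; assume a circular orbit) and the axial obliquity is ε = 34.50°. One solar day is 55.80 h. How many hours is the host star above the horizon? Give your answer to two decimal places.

30.15 h

Solar longitude: λ_s = 360° × (134 − 54)/194.70 = 147.920°.
sin δ = sin 34.50° × sin 147.920° = 0.30082, so δ = +17.507°.
cos H₀ = −tan φ · tan δ = −tan(+21.8°) × tan(+17.507°) = -0.1262, so H₀ = 1.6973 rad = 97.25°.
Daylight = 2H₀/(2π) × 55.80 h = (1.6973/π) × 55.80 = 30.15 h.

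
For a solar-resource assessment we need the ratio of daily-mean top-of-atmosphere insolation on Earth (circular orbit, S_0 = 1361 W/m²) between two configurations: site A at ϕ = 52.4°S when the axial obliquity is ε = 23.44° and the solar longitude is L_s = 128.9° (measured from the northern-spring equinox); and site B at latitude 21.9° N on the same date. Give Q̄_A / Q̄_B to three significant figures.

Q̄_A / Q̄_B ≈ 0.231

— Configuration A (ϕ=-52.4°):
Solar declination: sin δ = sin ε · sin L_s = sin 23.44° × sin 128.9° = 0.30958, so δ = +18.034°.
cos h₀ = −tan(-52.4°) tan(+18.034°) = 0.4228, h₀ = 1.1343 rad.
Bracket: h₀ sin ϕ sin δ + cos ϕ cos δ sin h₀ = 1.1343×-0.79229×0.30958 + 0.61015×0.95087×0.90624 = -0.278218 + 0.525776 = 0.247558.
Q̄ = (S_0/π) × [bracket] = (1361/π) × 0.247558 = 107.25 W/m².
— Configuration B (ϕ=+21.9°):
cos h₀ = −tan(+21.9°) tan(+18.034°) = -0.1309, h₀ = 1.7021 rad.
Bracket: h₀ sin ϕ sin δ + cos ϕ cos δ sin h₀ = 1.7021×0.37299×0.30958 + 0.92784×0.95087×0.99140 = 0.196542 + 0.874668 = 1.071210.
Q̄ = (S_0/π) × [bracket] = (1361/π) × 1.071210 = 464.07 W/m².
Ratio Q̄_A / Q̄_B = 107.25 / 464.07 = 0.2311.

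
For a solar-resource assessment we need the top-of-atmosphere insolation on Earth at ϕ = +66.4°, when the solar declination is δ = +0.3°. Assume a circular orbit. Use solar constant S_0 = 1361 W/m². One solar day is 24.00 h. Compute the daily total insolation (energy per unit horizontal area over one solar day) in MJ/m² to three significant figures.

15.3 MJ/m²

cos h₀ = −tan(+66.4°) tan(+0.300°) = -0.0120, h₀ = 1.5828 rad.
Bracket: h₀ sin ϕ sin δ + cos ϕ cos δ sin h₀ = 1.5828×0.91636×0.00524 + 0.40035×0.99999×0.99993 = 0.007600 + 0.400318 = 0.407918.
Q̄ = (S_0/π) × [bracket] = (1361/π) × 0.407918 = 176.72 W/m².
Daily total = Q̄ × 24.00 h × 3600 s/h = 176.72 × 24.00 × 3600 / 10⁶ = 15.27 MJ/m².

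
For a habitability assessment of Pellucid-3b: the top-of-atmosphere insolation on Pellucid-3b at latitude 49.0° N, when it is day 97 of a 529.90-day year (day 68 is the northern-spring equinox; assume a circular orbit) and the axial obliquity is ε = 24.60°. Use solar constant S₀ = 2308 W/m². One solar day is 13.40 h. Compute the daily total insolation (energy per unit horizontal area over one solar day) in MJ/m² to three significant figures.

Solar longitude: λ_s = 360° × (97 − 68)/529.90 = 19.702°.
sin δ = sin 24.60° × sin 19.702° = 0.14034, so δ = +8.067°.
cos H₀ = −tan(+49.0°) tan(+8.067°) = -0.1631, H₀ = 1.7346 rad.
Bracket: H₀ sin φ sin δ + cos φ cos δ sin H₀ = 1.7346×0.75471×0.14034 + 0.65606×0.99010×0.98662 = 0.183722 + 0.640874 = 0.824596.
Q̄ = (S₀/π) × [bracket] = (2308/π) × 0.824596 = 605.80 W/m².
Daily total = Q̄ × 13.40 h × 3600 s/h = 605.80 × 13.40 × 3600 / 10⁶ = 29.22 MJ/m².

29.2 MJ/m²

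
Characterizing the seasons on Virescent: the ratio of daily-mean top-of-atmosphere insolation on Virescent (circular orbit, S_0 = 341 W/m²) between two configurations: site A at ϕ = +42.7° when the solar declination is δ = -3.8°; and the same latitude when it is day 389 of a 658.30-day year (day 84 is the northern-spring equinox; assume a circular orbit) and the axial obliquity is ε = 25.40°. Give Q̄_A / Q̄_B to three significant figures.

Q̄_A / Q̄_B ≈ 0.792

— Configuration A (ϕ=+42.7°):
cos h₀ = −tan(+42.7°) tan(-3.800°) = 0.0613, h₀ = 1.5095 rad.
Bracket: h₀ sin ϕ sin δ + cos ϕ cos δ sin h₀ = 1.5095×0.67816×-0.06627 + 0.73491×0.99780×0.99812 = -0.067839 + 0.731915 = 0.664076.
Q̄ = (S_0/π) × [bracket] = (341/π) × 0.664076 = 72.081 W/m².
— Configuration B (ϕ=+42.7°):
Solar longitude: L_s = 360° × (389 − 84)/658.30 = 166.793°.
sin δ = sin 25.40° × sin 166.793° = 0.09800, so δ = +5.624°.
cos h₀ = −tan(+42.7°) tan(+5.624°) = -0.0909, h₀ = 1.6618 rad.
Bracket: h₀ sin ϕ sin δ + cos ϕ cos δ sin h₀ = 1.6618×0.67816×0.09800 + 0.73491×0.99519×0.99586 = 0.110443 + 0.728347 = 0.838790.
Q̄ = (S_0/π) × [bracket] = (341/π) × 0.838790 = 91.045 W/m².
Ratio Q̄_A / Q̄_B = 72.081 / 91.045 = 0.7917.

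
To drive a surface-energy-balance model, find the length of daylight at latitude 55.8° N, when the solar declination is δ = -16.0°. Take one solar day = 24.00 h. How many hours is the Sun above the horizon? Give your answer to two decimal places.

8.67 h

cos H₀ = −tan φ · tan δ = −tan(+55.8°) × tan(-16.000°) = 0.4219, so H₀ = 1.1352 rad = 65.04°.
Daylight = 2H₀/(2π) × 24.00 h = (1.1352/π) × 24.00 = 8.67 h.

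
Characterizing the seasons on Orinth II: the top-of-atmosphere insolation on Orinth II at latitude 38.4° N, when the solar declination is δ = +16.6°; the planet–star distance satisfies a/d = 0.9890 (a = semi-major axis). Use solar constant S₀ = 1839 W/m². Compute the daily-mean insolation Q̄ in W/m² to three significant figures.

cos H₀ = −tan(+38.4°) tan(+16.600°) = -0.2363, H₀ = 1.8093 rad.
Bracket: H₀ sin φ sin δ + cos φ cos δ sin H₀ = 1.8093×0.62115×0.28569 + 0.78369×0.95832×0.97168 = 0.321072 + 0.729757 = 1.050829.
Inverse-square distance factor (a/d)² = 0.9890² = 0.978121.
Q̄ = (S₀/π) × 0.978121 × [bracket] = (1839/π) × 0.978121 × 1.050829 = 601.7 W/m².

Q̄ ≈ 602 W/m²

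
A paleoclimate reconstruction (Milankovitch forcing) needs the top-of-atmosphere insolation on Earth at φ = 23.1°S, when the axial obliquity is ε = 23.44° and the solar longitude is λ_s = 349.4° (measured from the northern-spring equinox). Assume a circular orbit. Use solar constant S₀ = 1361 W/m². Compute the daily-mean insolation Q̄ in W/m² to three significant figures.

Q̄ ≈ 417 W/m²

Solar declination: sin δ = sin ε · sin λ_s = sin 23.44° × sin 349.4° = -0.07317, so δ = -4.196°.
cos H₀ = −tan(-23.1°) tan(-4.196°) = -0.0313, H₀ = 1.6021 rad.
Bracket: H₀ sin φ sin δ + cos φ cos δ sin H₀ = 1.6021×-0.39234×-0.07317 + 0.91982×0.99732×0.99951 = 0.045992 + 0.916905 = 0.962897.
Q̄ = (S₀/π) × [bracket] = (1361/π) × 0.962897 = 417.1 W/m².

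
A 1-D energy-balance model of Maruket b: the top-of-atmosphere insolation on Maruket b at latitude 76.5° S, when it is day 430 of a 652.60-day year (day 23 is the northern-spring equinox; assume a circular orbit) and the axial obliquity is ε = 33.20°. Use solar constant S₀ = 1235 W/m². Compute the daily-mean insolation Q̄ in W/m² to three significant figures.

Solar longitude: λ_s = 360° × (430 − 23)/652.60 = 224.517°.
sin δ = sin 33.20° × sin 224.517° = -0.38391, so δ = -22.576°.
cos H₀ = −tan(-76.5°) tan(-22.576°) = -1.7318 ≤ −1 ⇒ polar day, H₀ = π.
Bracket: H₀ sin φ sin δ + cos φ cos δ sin H₀ = 3.1416×-0.97237×-0.38391 + 0.23345×0.92337×0.00000 = 1.172767 + 0.000000 = 1.172767.
Q̄ = (S₀/π) × [bracket] = (1235/π) × 1.172767 = 461.0 W/m².

Q̄ ≈ 461 W/m²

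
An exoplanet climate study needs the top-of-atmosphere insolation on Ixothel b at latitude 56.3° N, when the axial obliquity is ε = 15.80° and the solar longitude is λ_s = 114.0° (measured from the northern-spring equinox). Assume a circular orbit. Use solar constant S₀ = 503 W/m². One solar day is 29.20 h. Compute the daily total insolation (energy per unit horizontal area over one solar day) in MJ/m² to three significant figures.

15.2 MJ/m²

Solar declination: sin δ = sin ε · sin λ_s = sin 15.80° × sin 114.0° = 0.24874, so δ = +14.403°.
cos H₀ = −tan(+56.3°) tan(+14.403°) = -0.3851, H₀ = 1.9661 rad.
Bracket: H₀ sin φ sin δ + cos φ cos δ sin H₀ = 1.9661×0.83195×0.24874 + 0.55484×0.96857×0.92289 = 0.406863 + 0.495962 = 0.902825.
Q̄ = (S₀/π) × [bracket] = (503/π) × 0.902825 = 144.55 W/m².
Daily total = Q̄ × 29.20 h × 3600 s/h = 144.55 × 29.20 × 3600 / 10⁶ = 15.20 MJ/m².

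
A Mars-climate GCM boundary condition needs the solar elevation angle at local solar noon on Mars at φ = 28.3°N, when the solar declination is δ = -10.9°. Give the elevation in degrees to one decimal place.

At local noon the hour angle is zero, so the zenith angle equals |φ − δ| = |+28.3° − (-10.900°)| = 39.200°.
Elevation = 90° − 39.200° = 50.8°.

50.8°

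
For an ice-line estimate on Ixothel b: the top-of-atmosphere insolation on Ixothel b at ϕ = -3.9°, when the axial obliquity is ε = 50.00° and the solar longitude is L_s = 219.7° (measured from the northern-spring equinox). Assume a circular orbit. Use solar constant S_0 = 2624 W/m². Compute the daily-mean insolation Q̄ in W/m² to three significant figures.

Q̄ ≈ 771 W/m²

Solar declination: sin δ = sin ε · sin L_s = sin 50.00° × sin 219.7° = -0.48932, so δ = -29.296°.
cos h₀ = −tan(-3.9°) tan(-29.296°) = -0.0383, h₀ = 1.6091 rad.
Bracket: h₀ sin ϕ sin δ + cos ϕ cos δ sin h₀ = 1.6091×-0.06802×-0.48932 + 0.99768×0.87210×0.99927 = 0.053557 + 0.869442 = 0.922999.
Q̄ = (S_0/π) × [bracket] = (2624/π) × 0.922999 = 770.9 W/m².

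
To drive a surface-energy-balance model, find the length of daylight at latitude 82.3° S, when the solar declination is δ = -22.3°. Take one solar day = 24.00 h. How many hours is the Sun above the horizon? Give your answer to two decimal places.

Sunrise equation: cos H₀ = −tan φ · tan δ = -3.0334 ≤ −1, so the Sun never sets (polar day) and H₀ = π.
Daylight = 2H₀/(2π) × 24.00 h = (3.1416/π) × 24.00 = 24.00 h.

24.00 h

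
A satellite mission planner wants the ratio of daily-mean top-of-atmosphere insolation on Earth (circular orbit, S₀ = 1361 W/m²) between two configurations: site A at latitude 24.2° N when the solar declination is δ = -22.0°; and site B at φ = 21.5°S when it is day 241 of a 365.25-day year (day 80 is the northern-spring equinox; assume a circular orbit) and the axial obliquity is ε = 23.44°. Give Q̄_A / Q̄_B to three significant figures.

— Configuration A (φ=+24.2°):
cos H₀ = −tan(+24.2°) tan(-22.000°) = 0.1816, H₀ = 1.3882 rad.
Bracket: H₀ sin φ sin δ + cos φ cos δ sin H₀ = 1.3882×0.40992×-0.37461 + 0.91212×0.92718×0.98338 = -0.213172 + 0.831644 = 0.618472.
Q̄ = (S₀/π) × [bracket] = (1361/π) × 0.618472 = 267.93 W/m².
— Configuration B (φ=-21.5°):
Solar longitude: λ_s = 360° × (241 − 80)/365.25 = 158.686°.
sin δ = sin 23.44° × sin 158.686° = 0.14459, so δ = +8.313°.
cos H₀ = −tan(-21.5°) tan(+8.313°) = 0.0576, H₀ = 1.5132 rad.
Bracket: H₀ sin φ sin δ + cos φ cos δ sin H₀ = 1.5132×-0.36650×0.14459 + 0.93042×0.98949×0.99834 = -0.080188 + 0.919113 = 0.838925.
Q̄ = (S₀/π) × [bracket] = (1361/π) × 0.838925 = 363.44 W/m².
Ratio Q̄_A / Q̄_B = 267.93 / 363.44 = 0.7372.

Q̄_A / Q̄_B ≈ 0.737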